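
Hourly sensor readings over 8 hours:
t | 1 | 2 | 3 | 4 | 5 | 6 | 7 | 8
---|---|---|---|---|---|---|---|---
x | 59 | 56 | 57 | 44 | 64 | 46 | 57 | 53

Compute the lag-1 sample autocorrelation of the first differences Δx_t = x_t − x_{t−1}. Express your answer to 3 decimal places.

-0.848

First differences Δx: -3, 1, -13, 20, -18, 11, -4
Mean of differences = -0.8571
Numerator Σ(Δx_t−Δx̄)(Δx_{t+1}−Δx̄) = -877.8776
Denominator Σ(Δx_t−Δx̄)² = 1034.8571
r_1(Δx) = -877.8776 / 1034.8571 = -0.848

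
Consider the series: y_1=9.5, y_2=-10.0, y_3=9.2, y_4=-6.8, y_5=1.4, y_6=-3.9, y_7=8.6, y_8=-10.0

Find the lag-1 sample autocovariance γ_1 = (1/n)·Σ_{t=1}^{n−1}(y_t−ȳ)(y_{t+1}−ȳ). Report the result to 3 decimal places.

-48.065

Mean ȳ = (9.5 − 10.0 + 9.2 − 6.8 + 1.4 − 3.9 + 8.6 − 10.0)/8 = -0.2500
Deviations: 9.7500, -9.7500, 9.4500, -6.5500, 1.6500, -3.6500, 8.8500, -9.7500
Σ_{t=1}^{7}(y_t−ȳ)(y_{t+1}−ȳ) = -384.5175
γ_1 = -384.5175 / 8 = -48.065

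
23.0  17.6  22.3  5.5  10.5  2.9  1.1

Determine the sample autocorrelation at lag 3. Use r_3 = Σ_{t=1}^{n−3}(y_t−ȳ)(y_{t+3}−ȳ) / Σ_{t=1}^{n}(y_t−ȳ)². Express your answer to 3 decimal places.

Mean ȳ = (23.0 + 17.6 + 22.3 + 5.5 + 10.5 + 2.9 + 1.1)/7 = 11.8429
Σ(y_t−ȳ)(y_{t+3}−ȳ) = (-70.7682) + (-7.7310) + (-93.5167) + (68.1404) = -103.8755
Denominator Σ(y_t−ȳ)² = 504.3971
r_3 = -103.8755 / 504.3971 = -0.206

-0.206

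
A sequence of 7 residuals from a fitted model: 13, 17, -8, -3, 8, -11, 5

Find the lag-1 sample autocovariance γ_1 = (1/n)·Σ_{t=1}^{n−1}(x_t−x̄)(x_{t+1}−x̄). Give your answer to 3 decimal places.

Mean x̄ = (13 + 17 − 8 − 3 + 8 − 11 + 5)/7 = 3.0000
Σ_{t=1}^{6}(x_t−x̄)(x_{t+1}−x̄) = -76.0000
γ_1 = -76.0000 / 7 = -10.857

-10.857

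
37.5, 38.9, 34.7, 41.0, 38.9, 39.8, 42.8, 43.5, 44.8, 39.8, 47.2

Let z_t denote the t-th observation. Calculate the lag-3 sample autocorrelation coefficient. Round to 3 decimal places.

0.124

Mean z̄ = (37.5 + 38.9 + 34.7 + 41.0 + 38.9 + 39.8 + 42.8 + 43.5 + 44.8 + 39.8 + 47.2)/11 = 40.8091
Numerator Σ_{t=1}^{8}(z_t−z̄)(z_{t+3}−z̄) = 15.5816
Denominator Σ(z_t−z̄)² = 125.6091
r_3 = 15.5816 / 125.6091 = 0.124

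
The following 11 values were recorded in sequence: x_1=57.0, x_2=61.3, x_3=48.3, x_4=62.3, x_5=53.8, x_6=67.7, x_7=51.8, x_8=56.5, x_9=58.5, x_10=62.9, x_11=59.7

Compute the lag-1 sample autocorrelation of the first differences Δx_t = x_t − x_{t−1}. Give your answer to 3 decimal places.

-0.802

First differences Δx: 4.3, -13.0, 14.0, -8.5, 13.9, -15.9, 4.7, 2.0, 4.4, -3.2
Mean of differences = 0.2700
Numerator Σ(Δx_t−Δx̄)(Δx_{t+1}−Δx̄) = -767.1749
Denominator Σ(Δx_t−Δx̄)² = 956.7210
r_1(Δx) = -767.1749 / 956.7210 = -0.802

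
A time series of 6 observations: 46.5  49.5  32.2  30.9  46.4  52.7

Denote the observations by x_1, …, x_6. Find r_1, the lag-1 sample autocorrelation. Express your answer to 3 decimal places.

Mean x̄ = (46.5 + 49.5 + 32.2 + 30.9 + 46.4 + 52.7)/6 = 43.0333
Σ(x_t−x̄)(x_{t+1}−x̄) = (22.4178) + (-70.0556) + (131.4444) + (-40.8489) + (32.5444) = 75.5022
Denominator Σ(x_t−x̄)² = 423.1933
r_1 = 75.5022 / 423.1933 = 0.178

0.178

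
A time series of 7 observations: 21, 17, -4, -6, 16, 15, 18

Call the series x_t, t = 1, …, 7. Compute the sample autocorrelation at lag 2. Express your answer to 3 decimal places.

Mean x̄ = (21 + 17 − 4 − 6 + 16 + 15 + 18)/7 = 11.0000
Deviations from mean: 10.0000, 6.0000, -15.0000, -17.0000, 5.0000, 4.0000, 7.0000
Σ(x_t−x̄)(x_{t+2}−x̄) = (-150.0000) + (-102.0000) + (-75.0000) + (-68.0000) + (35.0000) = -360.0000
Denominator Σ(x_t−x̄)² = 740.0000
r_2 = -360.0000 / 740.0000 = -0.486

-0.486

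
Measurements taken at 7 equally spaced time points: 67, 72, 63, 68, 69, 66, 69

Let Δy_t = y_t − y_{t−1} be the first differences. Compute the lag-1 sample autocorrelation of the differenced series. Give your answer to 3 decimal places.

First differences Δy: 5, -9, 5, 1, -3, 3
Mean of differences = 0.3333
Numerator Σ(Δy_t−Δȳ)(Δy_{t+1}−Δȳ) = -95.1111
Denominator Σ(Δy_t−Δȳ)² = 149.3333
r_1(Δy) = -95.1111 / 149.3333 = -0.637

-0.637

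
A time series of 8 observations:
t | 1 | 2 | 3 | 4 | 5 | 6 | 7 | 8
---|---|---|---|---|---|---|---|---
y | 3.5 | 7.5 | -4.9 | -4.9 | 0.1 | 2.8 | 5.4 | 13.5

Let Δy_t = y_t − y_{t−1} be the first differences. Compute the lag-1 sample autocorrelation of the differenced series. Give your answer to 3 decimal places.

-0.027

First differences Δy: 4.0, -12.4, 0.0, 5.0, 2.7, 2.6, 8.1
Mean of differences = 1.4286
Numerator Σ(Δy_t−Δȳ)(Δy_{t+1}−Δȳ) = -7.0608
Denominator Σ(Δy_t−Δȳ)² = 260.1343
r_1(Δy) = -7.0608 / 260.1343 = -0.027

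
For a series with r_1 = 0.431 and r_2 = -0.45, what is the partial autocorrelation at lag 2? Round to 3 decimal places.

φ_{22} = (r_2 − r_1²) / (1 − r_1²)
r_1² = (0.431)² = 0.185761
Numerator = -0.45 − 0.1858 = -0.6358; denominator = 1 − 0.1858 = 0.8142
φ_{22} = -0.6358 / 0.8142 = -0.781

-0.781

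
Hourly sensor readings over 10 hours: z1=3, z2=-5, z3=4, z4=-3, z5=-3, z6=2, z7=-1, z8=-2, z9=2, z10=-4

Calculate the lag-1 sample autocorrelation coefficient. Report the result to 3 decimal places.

Mean z̄ = (3 − 5 + 4 − 3 − 3 + 2 − 1 − 2 + 2 − 4)/10 = -0.7000
Numerator Σ_{t=1}^{9}(z_t−z̄)(z_{t+1}−z̄) = -60.6900
Denominator Σ(z_t−z̄)² = 92.1000
r_1 = -60.6900 / 92.1000 = -0.659

-0.659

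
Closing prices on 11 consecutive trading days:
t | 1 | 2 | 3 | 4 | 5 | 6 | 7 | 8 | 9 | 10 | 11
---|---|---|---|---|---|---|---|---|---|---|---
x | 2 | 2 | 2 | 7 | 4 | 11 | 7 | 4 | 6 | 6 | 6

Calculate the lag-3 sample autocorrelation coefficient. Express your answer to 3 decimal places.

-0.140

Mean x̄ = (2 + 2 + 2 + 7 + 4 + 11 + 7 + 4 + 6 + 6 + 6)/11 = 5.1818
Numerator Σ_{t=1}^{8}(x_t−x̄)(x_{t+3}−x̄) = -10.5537
Denominator Σ(x_t−x̄)² = 75.6364
r_3 = -10.5537 / 75.6364 = -0.140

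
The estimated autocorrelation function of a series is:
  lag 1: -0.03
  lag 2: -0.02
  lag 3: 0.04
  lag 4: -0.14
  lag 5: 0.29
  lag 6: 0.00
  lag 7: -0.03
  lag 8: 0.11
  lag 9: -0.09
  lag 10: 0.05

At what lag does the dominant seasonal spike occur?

The largest autocorrelation is r_5 = 0.29; the remaining lags stay at or below 0.11.
The dominant spike at lag 5 indicates a seasonal period of 5.

5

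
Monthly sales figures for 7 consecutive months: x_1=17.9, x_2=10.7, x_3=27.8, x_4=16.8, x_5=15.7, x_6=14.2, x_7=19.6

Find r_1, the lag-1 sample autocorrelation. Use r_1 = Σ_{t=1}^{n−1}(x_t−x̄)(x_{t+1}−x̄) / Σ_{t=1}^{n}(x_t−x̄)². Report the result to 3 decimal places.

-0.464

Mean x̄ = (17.9 + 10.7 + 27.8 + 16.8 + 15.7 + 14.2 + 19.6)/7 = 17.5286
Deviations from mean: 0.3714, -6.8286, 10.2714, -0.7286, -1.8286, -3.3286, 2.0714
Σ(x_t−x̄)(x_{t+1}−x̄) = (-2.5363) + (-70.1392) + (-7.4835) + (1.3322) + (6.0865) + (-6.8949) = -79.6351
Denominator Σ(x_t−x̄)² = 171.5143
r_1 = -79.6351 / 171.5143 = -0.464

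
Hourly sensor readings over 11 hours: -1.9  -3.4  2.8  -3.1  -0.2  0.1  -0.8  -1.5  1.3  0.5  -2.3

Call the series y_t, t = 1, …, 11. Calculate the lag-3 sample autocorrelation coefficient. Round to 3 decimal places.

Mean ȳ = (-1.9 − 3.4 + 2.8 − 3.1 − 0.2 + 0.1 − 0.8 − 1.5 + 1.3 + 0.5 − 2.3)/11 = -0.7727
Numerator Σ_{t=1}^{8}(y_t−ȳ)(y_{t+3}−ȳ) = 6.7687
Denominator Σ(y_t−ȳ)² = 36.2218
r_3 = 6.7687 / 36.2218 = 0.187

0.187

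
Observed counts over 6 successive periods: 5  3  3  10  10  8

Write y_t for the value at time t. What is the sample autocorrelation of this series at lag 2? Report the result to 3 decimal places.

-0.262

Mean ȳ = (5 + 3 + 3 + 10 + 10 + 8)/6 = 6.5000
Σ(y_t−ȳ)(y_{t+2}−ȳ) = (5.2500) + (-12.2500) + (-12.2500) + (5.2500) = -14.0000
Denominator Σ(y_t−ȳ)² = 53.5000
r_2 = -14.0000 / 53.5000 = -0.262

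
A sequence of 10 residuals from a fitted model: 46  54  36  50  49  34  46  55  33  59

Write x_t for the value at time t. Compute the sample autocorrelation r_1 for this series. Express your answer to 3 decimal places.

-0.569

Mean x̄ = (46 + 54 + 36 + 50 + 49 + 34 + 46 + 55 + 33 + 59)/10 = 46.2000
Numerator Σ_{t=1}^{9}(x_t−x̄)(x_{t+1}−x̄) = -427.8400
Denominator Σ(x_t−x̄)² = 751.6000
r_1 = -427.8400 / 751.6000 = -0.569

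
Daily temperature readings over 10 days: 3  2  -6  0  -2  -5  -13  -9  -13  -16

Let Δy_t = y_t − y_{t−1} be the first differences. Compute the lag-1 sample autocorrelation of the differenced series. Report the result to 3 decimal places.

-0.526

First differences Δy: -1, -8, 6, -2, -3, -8, 4, -4, -3
Mean of differences = -2.1111
Numerator Σ(Δy_t−Δȳ)(Δy_{t+1}−Δȳ) = -94.1235
Denominator Σ(Δy_t−Δȳ)² = 178.8889
r_1(Δy) = -94.1235 / 178.8889 = -0.526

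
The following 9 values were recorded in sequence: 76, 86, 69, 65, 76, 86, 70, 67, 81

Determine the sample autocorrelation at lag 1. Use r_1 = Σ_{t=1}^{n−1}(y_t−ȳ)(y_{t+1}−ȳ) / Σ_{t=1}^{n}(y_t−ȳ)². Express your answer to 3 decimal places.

Mean ȳ = (76 + 86 + 69 + 65 + 76 + 86 + 70 + 67 + 81)/9 = 75.1111
Numerator Σ_{t=1}^{8}(y_t−ȳ)(y_{t+1}−ȳ) = -56.3457
Denominator Σ(y_t−ȳ)² = 504.8889
r_1 = -56.3457 / 504.8889 = -0.112

-0.112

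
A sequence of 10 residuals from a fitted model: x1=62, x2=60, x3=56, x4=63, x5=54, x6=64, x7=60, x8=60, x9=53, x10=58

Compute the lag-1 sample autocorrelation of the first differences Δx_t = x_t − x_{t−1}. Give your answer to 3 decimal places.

-0.743

First differences Δx: -2, -4, 7, -9, 10, -4, 0, -7, 5
Mean of differences = -0.4444
Numerator Σ(Δx_t−Δx̄)(Δx_{t+1}−Δx̄) = -251.3086
Denominator Σ(Δx_t−Δx̄)² = 338.2222
r_1(Δx) = -251.3086 / 338.2222 = -0.743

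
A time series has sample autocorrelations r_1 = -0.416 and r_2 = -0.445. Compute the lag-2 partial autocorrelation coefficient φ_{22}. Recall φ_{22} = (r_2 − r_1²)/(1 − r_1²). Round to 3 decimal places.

φ_{22} = (r_2 − r_1²) / (1 − r_1²)
r_1² = (-0.416)² = 0.173056
Numerator = -0.445 − 0.1731 = -0.6181; denominator = 1 − 0.1731 = 0.8269
φ_{22} = -0.6181 / 0.8269 = -0.747

-0.747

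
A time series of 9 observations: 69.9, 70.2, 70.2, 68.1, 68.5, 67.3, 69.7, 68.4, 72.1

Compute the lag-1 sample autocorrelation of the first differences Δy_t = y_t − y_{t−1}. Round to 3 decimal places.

First differences Δy: 0.3, 0.0, -2.1, 0.4, -1.2, 2.4, -1.3, 3.7
Mean of differences = 0.2750
Numerator Σ(Δy_t−Δȳ)(Δy_{t+1}−Δȳ) = -11.7106
Denominator Σ(Δy_t−Δȳ)² = 26.6350
r_1(Δy) = -11.7106 / 26.6350 = -0.440

-0.440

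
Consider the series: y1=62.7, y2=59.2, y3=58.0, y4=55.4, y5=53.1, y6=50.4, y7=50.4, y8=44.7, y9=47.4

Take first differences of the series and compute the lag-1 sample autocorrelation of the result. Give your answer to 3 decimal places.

First differences Δy: -3.5, -1.2, -2.6, -2.3, -2.7, 0.0, -5.7, 2.7
Mean of differences = -1.9125
Numerator Σ(Δy_t−Δȳ)(Δy_{t+1}−Δȳ) = -27.2689
Denominator Σ(Δy_t−Δȳ)² = 43.5488
r_1(Δy) = -27.2689 / 43.5488 = -0.626

-0.626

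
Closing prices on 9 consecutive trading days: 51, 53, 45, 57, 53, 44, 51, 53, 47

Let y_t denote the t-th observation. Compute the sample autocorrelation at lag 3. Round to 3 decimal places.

Mean ȳ = (51 + 53 + 45 + 57 + 53 + 44 + 51 + 53 + 47)/9 = 50.4444
Numerator Σ_{t=1}^{6}(y_t−ȳ)(y_{t+3}−ȳ) = 77.6296
Denominator Σ(y_t−ȳ)² = 146.2222
r_3 = 77.6296 / 146.2222 = 0.531

0.531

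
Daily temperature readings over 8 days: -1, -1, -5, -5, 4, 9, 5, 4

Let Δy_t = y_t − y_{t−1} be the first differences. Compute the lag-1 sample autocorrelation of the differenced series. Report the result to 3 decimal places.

0.179

First differences Δy: 0, -4, 0, 9, 5, -4, -1
Mean of differences = 0.7143
Numerator Σ(Δy_t−Δȳ)(Δy_{t+1}−Δȳ) = 24.2041
Denominator Σ(Δy_t−Δȳ)² = 135.4286
r_1(Δy) = 24.2041 / 135.4286 = 0.179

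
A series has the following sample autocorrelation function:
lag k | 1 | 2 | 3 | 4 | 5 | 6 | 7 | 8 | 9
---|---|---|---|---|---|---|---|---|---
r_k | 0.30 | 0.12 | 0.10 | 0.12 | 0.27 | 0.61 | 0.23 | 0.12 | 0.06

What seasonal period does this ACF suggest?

The largest autocorrelation is r_6 = 0.61; the remaining lags stay at or below 0.30. The elevated value at lag 1 (0.30), dropping to 0.12 at lag 2, reflects decaying short-term dependence rather than seasonality.
The dominant spike at lag 6 indicates a seasonal period of 6.

6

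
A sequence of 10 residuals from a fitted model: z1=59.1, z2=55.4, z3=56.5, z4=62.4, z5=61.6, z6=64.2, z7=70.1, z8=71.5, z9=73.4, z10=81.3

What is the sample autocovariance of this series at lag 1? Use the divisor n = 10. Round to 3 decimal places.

Mean z̄ = (59.1 + 55.4 + 56.5 + 62.4 + 61.6 + 64.2 + 70.1 + 71.5 + 73.4 + 81.3)/10 = 65.5500
Σ_{t=1}^{9}(z_t−z̄)(z_{t+1}−z̄) = 394.8825
γ_1 = 394.8825 / 10 = 39.488

39.488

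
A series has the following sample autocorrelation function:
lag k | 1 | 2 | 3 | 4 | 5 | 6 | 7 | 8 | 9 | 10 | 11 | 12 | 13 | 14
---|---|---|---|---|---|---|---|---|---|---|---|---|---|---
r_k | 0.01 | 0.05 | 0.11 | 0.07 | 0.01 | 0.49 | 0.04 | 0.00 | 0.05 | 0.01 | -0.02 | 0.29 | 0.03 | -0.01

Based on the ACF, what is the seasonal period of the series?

The largest autocorrelation is r_6 = 0.49, with a weaker echo at lag 12 (0.29); the remaining lags stay at or below 0.11.
The dominant spike at lag 6 indicates a seasonal period of 6.

6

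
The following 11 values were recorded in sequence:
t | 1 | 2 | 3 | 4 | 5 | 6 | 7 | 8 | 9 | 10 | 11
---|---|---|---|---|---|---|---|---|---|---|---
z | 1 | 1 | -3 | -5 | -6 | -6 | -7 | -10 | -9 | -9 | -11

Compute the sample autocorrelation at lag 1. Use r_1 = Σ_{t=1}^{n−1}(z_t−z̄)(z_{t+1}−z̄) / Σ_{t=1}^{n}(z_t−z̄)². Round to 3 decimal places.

0.674

Mean z̄ = (1 + 1 − 3 − 5 − 6 − 6 − 7 − 10 − 9 − 9 − 11)/11 = -5.8182
Numerator Σ_{t=1}^{10}(z_t−z̄)(z_{t+1}−z̄) = 112.9669
Denominator Σ(z_t−z̄)² = 167.6364
r_1 = 112.9669 / 167.6364 = 0.674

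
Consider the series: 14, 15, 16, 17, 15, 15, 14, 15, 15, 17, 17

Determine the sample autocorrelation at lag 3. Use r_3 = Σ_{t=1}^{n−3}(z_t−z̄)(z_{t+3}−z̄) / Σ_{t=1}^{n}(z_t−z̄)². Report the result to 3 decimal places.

-0.556

Mean z̄ = (14 + 15 + 16 + 17 + 15 + 15 + 14 + 15 + 15 + 17 + 17)/11 = 15.4545
Numerator Σ_{t=1}^{8}(z_t−z̄)(z_{t+3}−z̄) = -7.0744
Denominator Σ(z_t−z̄)² = 12.7273
r_3 = -7.0744 / 12.7273 = -0.556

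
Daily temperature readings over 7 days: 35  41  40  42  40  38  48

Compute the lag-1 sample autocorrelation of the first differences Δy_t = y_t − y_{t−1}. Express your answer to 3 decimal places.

-0.217

First differences Δy: 6, -1, 2, -2, -2, 10
Mean of differences = 2.1667
Numerator Σ(Δy_t−Δȳ)(Δy_{t+1}−Δȳ) = -26.1944
Denominator Σ(Δy_t−Δȳ)² = 120.8333
r_1(Δy) = -26.1944 / 120.8333 = -0.217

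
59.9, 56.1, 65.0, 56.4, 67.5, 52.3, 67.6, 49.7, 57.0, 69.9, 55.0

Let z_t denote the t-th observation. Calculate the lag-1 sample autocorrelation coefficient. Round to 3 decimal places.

Mean z̄ = (59.9 + 56.1 + 65.0 + 56.4 + 67.5 + 52.3 + 67.6 + 49.7 + 57.0 + 69.9 + 55.0)/11 = 59.6727
Numerator Σ_{t=1}^{10}(z_t−z̄)(z_{t+1}−z̄) = -306.5762
Denominator Σ(z_t−z̄)² = 463.4018
r_1 = -306.5762 / 463.4018 = -0.662

-0.662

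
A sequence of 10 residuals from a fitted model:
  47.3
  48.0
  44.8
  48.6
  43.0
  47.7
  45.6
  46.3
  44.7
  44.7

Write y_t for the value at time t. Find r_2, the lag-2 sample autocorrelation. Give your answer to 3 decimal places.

Mean ȳ = (47.3 + 48.0 + 44.8 + 48.6 + 43.0 + 47.7 + 45.6 + 46.3 + 44.7 + 44.7)/10 = 46.0700
Numerator Σ_{t=1}^{8}(y_t−ȳ)(y_{t+2}−ȳ) = 13.4902
Denominator Σ(y_t−ȳ)² = 29.3610
r_2 = 13.4902 / 29.3610 = 0.459

0.459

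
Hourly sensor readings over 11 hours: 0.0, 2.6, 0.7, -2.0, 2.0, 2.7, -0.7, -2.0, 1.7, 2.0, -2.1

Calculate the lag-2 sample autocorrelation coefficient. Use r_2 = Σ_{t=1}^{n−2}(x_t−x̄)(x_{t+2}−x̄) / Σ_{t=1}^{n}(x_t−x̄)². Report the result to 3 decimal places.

Mean x̄ = (0.0 + 2.6 + 0.7 − 2.0 + 2.0 + 2.7 − 0.7 − 2.0 + 1.7 + 2.0 − 2.1)/11 = 0.4455
Numerator Σ_{t=1}^{9}(x_t−x̄)(x_{t+2}−x̄) = -26.2260
Denominator Σ(x_t−x̄)² = 36.1473
r_2 = -26.2260 / 36.1473 = -0.726

-0.726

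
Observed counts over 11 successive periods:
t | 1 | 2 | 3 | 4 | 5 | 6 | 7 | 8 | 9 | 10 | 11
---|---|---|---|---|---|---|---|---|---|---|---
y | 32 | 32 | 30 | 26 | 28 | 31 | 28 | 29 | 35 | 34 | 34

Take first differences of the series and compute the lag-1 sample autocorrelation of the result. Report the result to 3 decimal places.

-0.081

First differences Δy: 0, -2, -4, 2, 3, -3, 1, 6, -1, 0
Mean of differences = 0.2000
Numerator Σ(Δy_t−Δȳ)(Δy_{t+1}−Δȳ) = -6.4400
Denominator Σ(Δy_t−Δȳ)² = 79.6000
r_1(Δy) = -6.4400 / 79.6000 = -0.081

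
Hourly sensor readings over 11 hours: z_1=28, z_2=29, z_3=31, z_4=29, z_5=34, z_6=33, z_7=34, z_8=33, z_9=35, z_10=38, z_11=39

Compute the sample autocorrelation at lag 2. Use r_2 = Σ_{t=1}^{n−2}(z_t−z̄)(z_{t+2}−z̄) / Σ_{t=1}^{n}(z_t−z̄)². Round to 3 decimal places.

0.305

Mean z̄ = (28 + 29 + 31 + 29 + 34 + 33 + 34 + 33 + 35 + 38 + 39)/11 = 33.0000
Numerator Σ_{t=1}^{9}(z_t−z̄)(z_{t+2}−z̄) = 39.0000
Denominator Σ(z_t−z̄)² = 128.0000
r_2 = 39.0000 / 128.0000 = 0.305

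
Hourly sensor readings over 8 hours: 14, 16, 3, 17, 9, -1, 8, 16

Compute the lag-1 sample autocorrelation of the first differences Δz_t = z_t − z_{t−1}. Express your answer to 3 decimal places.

-0.378

First differences Δz: 2, -13, 14, -8, -10, 9, 8
Mean of differences = 0.2857
Numerator Σ(Δz_t−Δz̄)(Δz_{t+1}−Δz̄) = -255.7959
Denominator Σ(Δz_t−Δz̄)² = 677.4286
r_1(Δz) = -255.7959 / 677.4286 = -0.378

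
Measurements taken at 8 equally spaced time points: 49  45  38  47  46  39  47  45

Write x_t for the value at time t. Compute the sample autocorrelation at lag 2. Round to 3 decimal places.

Mean x̄ = (49 + 45 + 38 + 47 + 46 + 39 + 47 + 45)/8 = 44.5000
Deviations from mean: 4.5000, 0.5000, -6.5000, 2.5000, 1.5000, -5.5000, 2.5000, 0.5000
Σ(x_t−x̄)(x_{t+2}−x̄) = (-29.2500) + (1.2500) + (-9.7500) + (-13.7500) + (3.7500) + (-2.7500) = -50.5000
Denominator Σ(x_t−x̄)² = 108.0000
r_2 = -50.5000 / 108.0000 = -0.468

-0.468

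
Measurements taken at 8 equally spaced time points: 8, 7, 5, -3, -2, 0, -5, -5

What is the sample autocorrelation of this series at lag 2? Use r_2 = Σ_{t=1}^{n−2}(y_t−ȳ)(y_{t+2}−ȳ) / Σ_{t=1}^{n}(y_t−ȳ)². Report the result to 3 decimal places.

Mean ȳ = (8 + 7 + 5 − 3 − 2 + 0 − 5 − 5)/8 = 0.6250
Numerator Σ_{t=1}^{6}(y_t−ȳ)(y_{t+2}−ȳ) = 18.2188
Denominator Σ(y_t−ȳ)² = 197.8750
r_2 = 18.2188 / 197.8750 = 0.092

0.092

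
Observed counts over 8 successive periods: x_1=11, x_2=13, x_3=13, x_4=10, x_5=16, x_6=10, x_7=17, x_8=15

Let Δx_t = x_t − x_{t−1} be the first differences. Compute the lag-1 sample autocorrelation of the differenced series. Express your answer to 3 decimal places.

First differences Δx: 2, 0, -3, 6, -6, 7, -2
Mean of differences = 0.5714
Numerator Σ(Δx_t−Δx̄)(Δx_{t+1}−Δx̄) = -112.6122
Denominator Σ(Δx_t−Δx̄)² = 135.7143
r_1(Δx) = -112.6122 / 135.7143 = -0.830

-0.830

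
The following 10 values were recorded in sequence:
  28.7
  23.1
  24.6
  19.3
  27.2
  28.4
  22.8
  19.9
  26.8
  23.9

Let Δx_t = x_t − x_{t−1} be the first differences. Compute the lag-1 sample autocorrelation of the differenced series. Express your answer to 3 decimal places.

First differences Δx: -5.6, 1.5, -5.3, 7.9, 1.2, -5.6, -2.9, 6.9, -2.9
Mean of differences = -0.5333
Numerator Σ(Δx_t−Δx̄)(Δx_{t+1}−Δx̄) = -77.5511
Denominator Σ(Δx_t−Δx̄)² = 218.7800
r_1(Δx) = -77.5511 / 218.7800 = -0.354

-0.354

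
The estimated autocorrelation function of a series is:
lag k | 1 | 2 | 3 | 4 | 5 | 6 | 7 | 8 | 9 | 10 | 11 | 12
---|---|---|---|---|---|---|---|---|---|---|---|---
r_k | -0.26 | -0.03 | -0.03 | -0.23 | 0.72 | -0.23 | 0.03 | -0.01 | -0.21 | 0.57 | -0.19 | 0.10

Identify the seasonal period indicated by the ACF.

5

The largest autocorrelation is r_5 = 0.72, with a weaker echo at lag 10 (0.57); the remaining lags stay at or below 0.10.
The dominant spike at lag 5 indicates a seasonal period of 5.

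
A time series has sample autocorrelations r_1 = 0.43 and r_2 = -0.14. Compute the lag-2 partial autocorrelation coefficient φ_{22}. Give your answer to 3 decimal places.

-0.399

φ_{22} = (r_2 − r_1²) / (1 − r_1²)
r_1² = (0.43)² = 0.1849
Numerator = -0.14 − 0.1849 = -0.3249; denominator = 1 − 0.1849 = 0.8151
φ_{22} = -0.3249 / 0.8151 = -0.399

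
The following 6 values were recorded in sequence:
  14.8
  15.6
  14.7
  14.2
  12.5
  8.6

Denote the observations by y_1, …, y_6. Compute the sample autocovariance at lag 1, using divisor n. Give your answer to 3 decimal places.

Mean ȳ = (14.8 + 15.6 + 14.7 + 14.2 + 12.5 + 8.6)/6 = 13.4000
Σ_{t=1}^{5}(y_t−ȳ)(y_{t+1}−ȳ) = 10.5800
γ_1 = 10.5800 / 6 = 1.763

1.763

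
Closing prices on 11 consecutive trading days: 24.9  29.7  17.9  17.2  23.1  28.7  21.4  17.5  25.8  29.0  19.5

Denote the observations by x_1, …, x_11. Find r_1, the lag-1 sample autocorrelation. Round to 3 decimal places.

-0.054

Mean x̄ = (24.9 + 29.7 + 17.9 + 17.2 + 23.1 + 28.7 + 21.4 + 17.5 + 25.8 + 29.0 + 19.5)/11 = 23.1545
Numerator Σ_{t=1}^{10}(x_t−x̄)(x_{t+1}−x̄) = -12.3239
Denominator Σ(x_t−x̄)² = 229.2873
r_1 = -12.3239 / 229.2873 = -0.054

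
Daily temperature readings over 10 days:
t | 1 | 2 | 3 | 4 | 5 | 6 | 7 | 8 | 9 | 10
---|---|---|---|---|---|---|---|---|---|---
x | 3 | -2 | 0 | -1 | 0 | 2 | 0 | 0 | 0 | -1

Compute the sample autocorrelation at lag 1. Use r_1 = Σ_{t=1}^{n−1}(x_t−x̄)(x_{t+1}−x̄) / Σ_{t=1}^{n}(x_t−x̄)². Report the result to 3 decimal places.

Mean x̄ = (3 − 2 + 0 − 1 + 0 + 2 + 0 + 0 + 0 − 1)/10 = 0.1000
Numerator Σ_{t=1}^{9}(x_t−x̄)(x_{t+1}−x̄) = -5.9100
Denominator Σ(x_t−x̄)² = 18.9000
r_1 = -5.9100 / 18.9000 = -0.313

-0.313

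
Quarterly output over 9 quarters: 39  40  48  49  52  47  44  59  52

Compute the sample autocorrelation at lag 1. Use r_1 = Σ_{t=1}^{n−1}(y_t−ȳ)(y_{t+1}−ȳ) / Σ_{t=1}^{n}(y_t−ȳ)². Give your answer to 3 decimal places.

Mean ȳ = (39 + 40 + 48 + 49 + 52 + 47 + 44 + 59 + 52)/9 = 47.7778
Numerator Σ_{t=1}^{8}(y_t−ȳ)(y_{t+1}−ȳ) = 76.6173
Denominator Σ(y_t−ȳ)² = 315.5556
r_1 = 76.6173 / 315.5556 = 0.243

0.243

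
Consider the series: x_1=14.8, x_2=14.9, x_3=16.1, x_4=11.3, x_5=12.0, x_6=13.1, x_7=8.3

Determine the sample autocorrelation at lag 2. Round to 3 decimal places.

Mean x̄ = (14.8 + 14.9 + 16.1 + 11.3 + 12.0 + 13.1 + 8.3)/7 = 12.9286
Deviations from mean: 1.8714, 1.9714, 3.1714, -1.6286, -0.9286, 0.1714, -4.6286
Σ(x_t−x̄)(x_{t+2}−x̄) = (5.9351) + (-3.2106) + (-2.9449) + (-0.2792) + (4.2980) = 3.7984
Denominator Σ(x_t−x̄)² = 42.4143
r_2 = 3.7984 / 42.4143 = 0.090

0.090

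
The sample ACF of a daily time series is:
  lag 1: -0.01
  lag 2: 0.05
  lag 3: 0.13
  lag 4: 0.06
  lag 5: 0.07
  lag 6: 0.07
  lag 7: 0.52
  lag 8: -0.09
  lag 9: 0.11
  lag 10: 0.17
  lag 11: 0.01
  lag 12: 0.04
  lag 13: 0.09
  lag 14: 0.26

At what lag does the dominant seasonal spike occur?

The largest autocorrelation is r_7 = 0.52, with a weaker echo at lag 14 (0.26); the remaining lags stay at or below 0.17.
The dominant spike at lag 7 indicates a seasonal period of 7.

7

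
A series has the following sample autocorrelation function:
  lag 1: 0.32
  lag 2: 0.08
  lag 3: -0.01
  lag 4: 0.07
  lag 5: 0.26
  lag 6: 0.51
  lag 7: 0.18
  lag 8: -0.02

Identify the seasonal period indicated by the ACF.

The largest autocorrelation is r_6 = 0.51; the remaining lags stay at or below 0.32. The elevated value at lag 1 (0.32), dropping to 0.08 at lag 2, reflects decaying short-term dependence rather than seasonality.
The dominant spike at lag 6 indicates a seasonal period of 6.

6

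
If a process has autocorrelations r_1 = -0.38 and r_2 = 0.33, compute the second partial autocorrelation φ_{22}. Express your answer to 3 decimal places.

φ_{22} = (r_2 − r_1²) / (1 − r_1²)
r_1² = (-0.38)² = 0.1444
Numerator = 0.33 − 0.1444 = 0.1856; denominator = 1 − 0.1444 = 0.8556
φ_{22} = 0.1856 / 0.8556 = 0.217

0.217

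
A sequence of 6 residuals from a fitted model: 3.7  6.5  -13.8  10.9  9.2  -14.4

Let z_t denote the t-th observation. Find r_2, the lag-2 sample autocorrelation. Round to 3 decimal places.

-0.401

Mean z̄ = (3.7 + 6.5 − 13.8 + 10.9 + 9.2 − 14.4)/6 = 0.3500
Numerator Σ_{t=1}^{4}(z_t−z̄)(z_{t+2}−z̄) = -263.3600
Denominator Σ(z_t−z̄)² = 656.4550
r_2 = -263.3600 / 656.4550 = -0.401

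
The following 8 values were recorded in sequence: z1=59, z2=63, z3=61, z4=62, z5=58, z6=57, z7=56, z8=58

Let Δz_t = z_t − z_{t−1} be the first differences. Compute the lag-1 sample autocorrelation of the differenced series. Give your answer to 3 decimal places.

-0.280

First differences Δz: 4, -2, 1, -4, -1, -1, 2
Mean of differences = -0.1429
Numerator Σ(Δz_t−Δz̄)(Δz_{t+1}−Δz̄) = -12.0204
Denominator Σ(Δz_t−Δz̄)² = 42.8571
r_1(Δz) = -12.0204 / 42.8571 = -0.280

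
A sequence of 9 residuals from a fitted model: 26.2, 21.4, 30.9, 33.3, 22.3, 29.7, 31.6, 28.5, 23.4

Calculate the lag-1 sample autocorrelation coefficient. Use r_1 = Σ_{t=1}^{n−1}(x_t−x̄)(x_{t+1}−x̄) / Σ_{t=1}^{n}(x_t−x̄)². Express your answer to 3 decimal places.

-0.170

Mean x̄ = (26.2 + 21.4 + 30.9 + 33.3 + 22.3 + 29.7 + 31.6 + 28.5 + 23.4)/9 = 27.4778
Numerator Σ_{t=1}^{8}(x_t−x̄)(x_{t+1}−x̄) = -25.5549
Denominator Σ(x_t−x̄)² = 150.5956
r_1 = -25.5549 / 150.5956 = -0.170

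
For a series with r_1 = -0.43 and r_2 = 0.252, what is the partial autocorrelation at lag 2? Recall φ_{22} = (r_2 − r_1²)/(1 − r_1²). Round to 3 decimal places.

φ_{22} = (r_2 − r_1²) / (1 − r_1²)
r_1² = (-0.43)² = 0.1849
Numerator = 0.252 − 0.1849 = 0.0671; denominator = 1 − 0.1849 = 0.8151
φ_{22} = 0.0671 / 0.8151 = 0.082

0.082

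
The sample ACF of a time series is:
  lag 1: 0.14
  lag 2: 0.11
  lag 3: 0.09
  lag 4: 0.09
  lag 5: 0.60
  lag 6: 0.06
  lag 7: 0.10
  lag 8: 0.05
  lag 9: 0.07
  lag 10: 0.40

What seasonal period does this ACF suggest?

The largest autocorrelation is r_5 = 0.60, with a weaker echo at lag 10 (0.40); the remaining lags stay at or below 0.14.
The dominant spike at lag 5 indicates a seasonal period of 5.

5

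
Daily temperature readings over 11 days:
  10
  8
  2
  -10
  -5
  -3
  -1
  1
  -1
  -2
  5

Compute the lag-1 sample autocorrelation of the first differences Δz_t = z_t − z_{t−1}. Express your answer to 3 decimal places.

0.102

First differences Δz: -2, -6, -12, 5, 2, 2, 2, -2, -1, 7
Mean of differences = -0.5000
Numerator Σ(Δz_t−Δz̄)(Δz_{t+1}−Δz̄) = 27.7500
Denominator Σ(Δz_t−Δz̄)² = 272.5000
r_1(Δz) = 27.7500 / 272.5000 = 0.102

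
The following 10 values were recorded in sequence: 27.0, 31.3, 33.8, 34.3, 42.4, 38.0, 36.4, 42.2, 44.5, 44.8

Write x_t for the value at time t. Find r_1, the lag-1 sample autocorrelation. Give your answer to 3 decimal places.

Mean x̄ = (27.0 + 31.3 + 33.8 + 34.3 + 42.4 + 38.0 + 36.4 + 42.2 + 44.5 + 44.8)/10 = 37.4700
Numerator Σ_{t=1}^{9}(x_t−x̄)(x_{t+1}−x̄) = 165.0161
Denominator Σ(x_t−x̄)² = 322.4610
r_1 = 165.0161 / 322.4610 = 0.512

0.512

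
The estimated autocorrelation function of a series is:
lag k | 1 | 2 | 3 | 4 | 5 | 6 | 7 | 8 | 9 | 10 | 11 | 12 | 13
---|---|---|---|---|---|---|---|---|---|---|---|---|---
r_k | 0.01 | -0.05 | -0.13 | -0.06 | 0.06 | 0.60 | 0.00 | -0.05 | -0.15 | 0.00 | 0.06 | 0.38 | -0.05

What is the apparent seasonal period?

The largest autocorrelation is r_6 = 0.60, with a weaker echo at lag 12 (0.38); the remaining lags stay at or below 0.06.
The dominant spike at lag 6 indicates a seasonal period of 6.

6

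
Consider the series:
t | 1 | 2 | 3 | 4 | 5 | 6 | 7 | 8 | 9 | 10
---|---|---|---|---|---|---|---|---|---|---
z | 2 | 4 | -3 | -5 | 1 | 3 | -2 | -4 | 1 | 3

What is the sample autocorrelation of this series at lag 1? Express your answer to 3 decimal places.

Mean z̄ = (2 + 4 − 3 − 5 + 1 + 3 − 2 − 4 + 1 + 3)/10 = 0.0000
Numerator Σ_{t=1}^{9}(z_t−z̄)(z_{t+1}−z̄) = 10.0000
Denominator Σ(z_t−z̄)² = 94.0000
r_1 = 10.0000 / 94.0000 = 0.106

0.106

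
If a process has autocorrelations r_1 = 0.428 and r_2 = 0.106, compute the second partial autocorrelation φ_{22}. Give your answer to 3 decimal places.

φ_{22} = (r_2 − r_1²) / (1 − r_1²)
r_1² = (0.428)² = 0.183184
Numerator = 0.106 − 0.1832 = -0.0772; denominator = 1 − 0.1832 = 0.8168
φ_{22} = -0.0772 / 0.8168 = -0.094

-0.094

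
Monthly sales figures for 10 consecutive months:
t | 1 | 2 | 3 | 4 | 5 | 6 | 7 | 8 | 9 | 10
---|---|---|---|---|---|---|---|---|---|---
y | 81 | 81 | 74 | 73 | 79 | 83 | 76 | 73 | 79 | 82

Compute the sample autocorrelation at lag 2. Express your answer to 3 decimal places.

Mean ȳ = (81 + 81 + 74 + 73 + 79 + 83 + 76 + 73 + 79 + 82)/10 = 78.1000
Numerator Σ_{t=1}^{8}(y_t−ȳ)(y_{t+2}−ȳ) = -104.0200
Denominator Σ(y_t−ȳ)² = 130.9000
r_2 = -104.0200 / 130.9000 = -0.795

-0.795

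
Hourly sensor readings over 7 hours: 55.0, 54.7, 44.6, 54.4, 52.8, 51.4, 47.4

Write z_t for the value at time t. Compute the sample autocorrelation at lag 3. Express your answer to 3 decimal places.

0.033

Mean z̄ = (55.0 + 54.7 + 44.6 + 54.4 + 52.8 + 51.4 + 47.4)/7 = 51.4714
Deviations from mean: 3.5286, 3.2286, -6.8714, 2.9286, 1.3286, -0.0714, -4.0714
Σ(z_t−z̄)(z_{t+3}−z̄) = (10.3337) + (4.2894) + (0.4908) + (-11.9235) = 3.1904
Denominator Σ(z_t−z̄)² = 97.0143
r_3 = 3.1904 / 97.0143 = 0.033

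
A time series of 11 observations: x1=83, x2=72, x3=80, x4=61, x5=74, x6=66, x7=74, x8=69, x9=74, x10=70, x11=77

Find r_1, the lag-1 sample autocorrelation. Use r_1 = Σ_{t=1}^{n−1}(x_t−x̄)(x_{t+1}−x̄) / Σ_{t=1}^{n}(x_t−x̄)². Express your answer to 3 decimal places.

-0.401

Mean x̄ = (83 + 72 + 80 + 61 + 74 + 66 + 74 + 69 + 74 + 70 + 77)/11 = 72.7273
Numerator Σ_{t=1}^{10}(x_t−x̄)(x_{t+1}−x̄) = -154.7107
Denominator Σ(x_t−x̄)² = 386.1818
r_1 = -154.7107 / 386.1818 = -0.401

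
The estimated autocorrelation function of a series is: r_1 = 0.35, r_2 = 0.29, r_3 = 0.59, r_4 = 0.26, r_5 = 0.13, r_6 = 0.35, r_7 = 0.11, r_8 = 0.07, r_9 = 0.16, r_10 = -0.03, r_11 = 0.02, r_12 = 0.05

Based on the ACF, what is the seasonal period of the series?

The largest autocorrelation is r_3 = 0.59; the remaining lags stay at or below 0.35. The elevated value at lag 1 (0.35), dropping to 0.29 at lag 2, reflects decaying short-term dependence rather than seasonality.
The dominant spike at lag 3 indicates a seasonal period of 3.

3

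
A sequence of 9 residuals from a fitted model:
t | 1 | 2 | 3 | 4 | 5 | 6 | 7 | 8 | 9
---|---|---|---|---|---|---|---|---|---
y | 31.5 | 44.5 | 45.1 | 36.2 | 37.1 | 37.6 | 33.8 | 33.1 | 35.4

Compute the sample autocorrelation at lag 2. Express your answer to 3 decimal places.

Mean ȳ = (31.5 + 44.5 + 45.1 + 36.2 + 37.1 + 37.6 + 33.8 + 33.1 + 35.4)/9 = 37.1444
Numerator Σ_{t=1}^{7}(y_t−ȳ)(y_{t+2}−ȳ) = -48.4951
Denominator Σ(y_t−ȳ)² = 180.9422
r_2 = -48.4951 / 180.9422 = -0.268

-0.268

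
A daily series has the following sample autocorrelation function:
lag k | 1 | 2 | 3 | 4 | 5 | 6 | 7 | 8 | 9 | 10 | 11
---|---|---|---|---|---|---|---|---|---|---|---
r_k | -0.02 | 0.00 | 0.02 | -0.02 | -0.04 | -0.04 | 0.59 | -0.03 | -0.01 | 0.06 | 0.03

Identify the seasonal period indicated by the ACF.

7

The largest autocorrelation is r_7 = 0.59; the remaining lags stay at or below 0.06.
The dominant spike at lag 7 indicates a seasonal period of 7.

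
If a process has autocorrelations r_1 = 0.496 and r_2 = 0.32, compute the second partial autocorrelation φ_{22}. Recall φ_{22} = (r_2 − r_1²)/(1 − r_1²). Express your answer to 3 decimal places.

0.098

φ_{22} = (r_2 − r_1²) / (1 − r_1²)
r_1² = (0.496)² = 0.246016
Numerator = 0.32 − 0.2460 = 0.0740; denominator = 1 − 0.2460 = 0.7540
φ_{22} = 0.0740 / 0.7540 = 0.098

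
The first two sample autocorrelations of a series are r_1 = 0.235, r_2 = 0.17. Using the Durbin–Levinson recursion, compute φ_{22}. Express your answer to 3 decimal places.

φ_{22} = (r_2 − r_1²) / (1 − r_1²)
r_1² = (0.235)² = 0.055225
Numerator = 0.17 − 0.0552 = 0.1148; denominator = 1 − 0.0552 = 0.9448
φ_{22} = 0.1148 / 0.9448 = 0.121

0.121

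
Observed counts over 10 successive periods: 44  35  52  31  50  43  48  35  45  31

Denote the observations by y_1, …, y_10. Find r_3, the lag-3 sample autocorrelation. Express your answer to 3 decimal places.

Mean ȳ = (44 + 35 + 52 + 31 + 50 + 43 + 48 + 35 + 45 + 31)/10 = 41.4000
Σ(y_t−ȳ)(y_{t+3}−ȳ) = (-27.0400) + (-55.0400) + (16.9600) + (-68.6400) + (-55.0400) + (5.7600) + (-68.6400) = -251.6800
Denominator Σ(y_t−ȳ)² = 550.4000
r_3 = -251.6800 / 550.4000 = -0.457

-0.457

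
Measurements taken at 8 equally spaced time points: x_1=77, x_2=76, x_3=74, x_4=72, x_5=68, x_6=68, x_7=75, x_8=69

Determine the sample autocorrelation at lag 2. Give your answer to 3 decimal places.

0.042

Mean x̄ = (77 + 76 + 74 + 72 + 68 + 68 + 75 + 69)/8 = 72.3750
Σ(x_t−x̄)(x_{t+2}−x̄) = (7.5156) + (-1.3594) + (-7.1094) + (1.6406) + (-11.4844) + (14.7656) = 3.9688
Denominator Σ(x_t−x̄)² = 93.8750
r_2 = 3.9688 / 93.8750 = 0.042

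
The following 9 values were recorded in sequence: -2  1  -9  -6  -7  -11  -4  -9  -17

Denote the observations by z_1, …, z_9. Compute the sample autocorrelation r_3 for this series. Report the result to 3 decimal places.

Mean z̄ = (-2 + 1 − 9 − 6 − 7 − 11 − 4 − 9 − 17)/9 = -7.1111
Numerator Σ_{t=1}^{6}(z_t−z̄)(z_{t+3}−z̄) = 55.6296
Denominator Σ(z_t−z̄)² = 222.8889
r_3 = 55.6296 / 222.8889 = 0.250

0.250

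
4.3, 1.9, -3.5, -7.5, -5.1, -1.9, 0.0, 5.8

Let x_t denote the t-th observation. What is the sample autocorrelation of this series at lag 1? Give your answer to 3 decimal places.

Mean x̄ = (4.3 + 1.9 − 3.5 − 7.5 − 5.1 − 1.9 + 0.0 + 5.8)/8 = -0.7500
Deviations from mean: 5.0500, 2.6500, -2.7500, -6.7500, -4.3500, -1.1500, 0.7500, 6.5500
Numerator Σ_{t=1}^{7}(x_t−x̄)(x_{t+1}−x̄) = 63.0725
Denominator Σ(x_t−x̄)² = 149.3600
r_1 = 63.0725 / 149.3600 = 0.422

0.422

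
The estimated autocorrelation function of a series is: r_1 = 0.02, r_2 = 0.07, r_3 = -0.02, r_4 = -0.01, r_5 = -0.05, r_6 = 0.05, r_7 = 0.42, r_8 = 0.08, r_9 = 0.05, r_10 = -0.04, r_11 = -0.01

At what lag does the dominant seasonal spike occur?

7

The largest autocorrelation is r_7 = 0.42; the remaining lags stay at or below 0.08.
The dominant spike at lag 7 indicates a seasonal period of 7.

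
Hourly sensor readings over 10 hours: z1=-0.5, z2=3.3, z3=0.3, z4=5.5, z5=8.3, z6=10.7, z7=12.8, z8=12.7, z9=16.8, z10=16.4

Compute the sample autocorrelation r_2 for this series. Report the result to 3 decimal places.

Mean z̄ = (-0.5 + 3.3 + 0.3 + 5.5 + 8.3 + 10.7 + 12.8 + 12.7 + 16.8 + 16.4)/10 = 8.6300
Numerator Σ_{t=1}^{8}(z_t−z̄)(z_{t+2}−z̄) = 161.7472
Denominator Σ(z_t−z̄)² = 356.4210
r_2 = 161.7472 / 356.4210 = 0.454

0.454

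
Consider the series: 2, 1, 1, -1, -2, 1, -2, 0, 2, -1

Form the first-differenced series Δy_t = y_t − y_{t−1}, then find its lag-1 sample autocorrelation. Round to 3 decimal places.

First differences Δy: -1, 0, -2, -1, 3, -3, 2, 2, -3
Mean of differences = -0.3333
Numerator Σ(Δy_t−Δȳ)(Δy_{t+1}−Δȳ) = -17.7778
Denominator Σ(Δy_t−Δȳ)² = 40.0000
r_1(Δy) = -17.7778 / 40.0000 = -0.444

-0.444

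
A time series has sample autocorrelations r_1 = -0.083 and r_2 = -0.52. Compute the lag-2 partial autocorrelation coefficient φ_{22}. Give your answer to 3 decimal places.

φ_{22} = (r_2 − r_1²) / (1 − r_1²)
r_1² = (-0.083)² = 0.006889
Numerator = -0.52 − 0.0069 = -0.5269; denominator = 1 − 0.0069 = 0.9931
φ_{22} = -0.5269 / 0.9931 = -0.531

-0.531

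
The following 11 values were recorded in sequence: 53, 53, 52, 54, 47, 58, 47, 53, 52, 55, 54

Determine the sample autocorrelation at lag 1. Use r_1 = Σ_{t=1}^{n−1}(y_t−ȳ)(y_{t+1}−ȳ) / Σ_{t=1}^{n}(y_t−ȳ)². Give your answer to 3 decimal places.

-0.681

Mean ȳ = (53 + 53 + 52 + 54 + 47 + 58 + 47 + 53 + 52 + 55 + 54)/11 = 52.5455
Numerator Σ_{t=1}^{10}(y_t−ȳ)(y_{t+1}−ȳ) = -69.9339
Denominator Σ(y_t−ȳ)² = 102.7273
r_1 = -69.9339 / 102.7273 = -0.681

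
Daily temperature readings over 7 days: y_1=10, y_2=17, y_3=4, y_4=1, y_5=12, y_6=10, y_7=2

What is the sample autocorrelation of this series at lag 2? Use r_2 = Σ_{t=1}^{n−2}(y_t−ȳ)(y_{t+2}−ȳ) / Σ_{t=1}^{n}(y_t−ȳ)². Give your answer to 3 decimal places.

-0.607

Mean ȳ = (10 + 17 + 4 + 1 + 12 + 10 + 2)/7 = 8.0000
Σ(y_t−ȳ)(y_{t+2}−ȳ) = (-8.0000) + (-63.0000) + (-16.0000) + (-14.0000) + (-24.0000) = -125.0000
Denominator Σ(y_t−ȳ)² = 206.0000
r_2 = -125.0000 / 206.0000 = -0.607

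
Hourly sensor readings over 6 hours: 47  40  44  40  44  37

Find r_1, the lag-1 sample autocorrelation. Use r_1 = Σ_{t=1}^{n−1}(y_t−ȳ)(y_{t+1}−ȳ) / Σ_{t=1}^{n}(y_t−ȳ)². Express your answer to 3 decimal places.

Mean ȳ = (47 + 40 + 44 + 40 + 44 + 37)/6 = 42.0000
Deviations from mean: 5.0000, -2.0000, 2.0000, -2.0000, 2.0000, -5.0000
Numerator Σ_{t=1}^{5}(y_t−ȳ)(y_{t+1}−ȳ) = -32.0000
Denominator Σ(y_t−ȳ)² = 66.0000
r_1 = -32.0000 / 66.0000 = -0.485

-0.485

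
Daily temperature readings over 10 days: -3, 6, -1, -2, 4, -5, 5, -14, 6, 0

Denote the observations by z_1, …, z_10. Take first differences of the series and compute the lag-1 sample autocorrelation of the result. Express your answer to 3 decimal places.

-0.783

First differences Δz: 9, -7, -1, 6, -9, 10, -19, 20, -6
Mean of differences = 0.3333
Numerator Σ(Δz_t−Δz̄)(Δz_{t+1}−Δz̄) = -896.1111
Denominator Σ(Δz_t−Δz̄)² = 1144.0000
r_1(Δz) = -896.1111 / 1144.0000 = -0.783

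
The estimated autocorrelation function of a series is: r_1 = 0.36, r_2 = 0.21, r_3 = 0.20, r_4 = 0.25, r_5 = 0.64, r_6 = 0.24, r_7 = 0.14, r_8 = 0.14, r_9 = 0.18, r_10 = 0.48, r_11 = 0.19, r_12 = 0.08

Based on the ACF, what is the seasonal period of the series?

5

The largest autocorrelation is r_5 = 0.64, with a weaker echo at lag 10 (0.48); the remaining lags stay at or below 0.36. The elevated value at lag 1 (0.36), dropping to 0.21 at lag 2, reflects decaying short-term dependence rather than seasonality.
The dominant spike at lag 5 indicates a seasonal period of 5.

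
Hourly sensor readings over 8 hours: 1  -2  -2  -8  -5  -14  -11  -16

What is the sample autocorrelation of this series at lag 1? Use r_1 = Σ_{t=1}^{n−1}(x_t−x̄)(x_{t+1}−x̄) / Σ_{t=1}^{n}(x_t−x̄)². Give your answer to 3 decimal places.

0.408

Mean x̄ = (1 − 2 − 2 − 8 − 5 − 14 − 11 − 16)/8 = -7.1250
Σ(x_t−x̄)(x_{t+1}−x̄) = (41.6406) + (26.2656) + (-4.4844) + (-1.8594) + (-14.6094) + (26.6406) + (34.3906) = 107.9844
Denominator Σ(x_t−x̄)² = 264.8750
r_1 = 107.9844 / 264.8750 = 0.408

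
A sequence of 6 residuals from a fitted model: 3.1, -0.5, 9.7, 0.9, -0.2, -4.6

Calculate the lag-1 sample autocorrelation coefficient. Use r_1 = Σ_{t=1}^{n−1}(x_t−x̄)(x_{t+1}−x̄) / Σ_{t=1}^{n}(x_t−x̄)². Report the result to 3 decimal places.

Mean x̄ = (3.1 − 0.5 + 9.7 + 0.9 − 0.2 − 4.6)/6 = 1.4000
Deviations from mean: 1.7000, -1.9000, 8.3000, -0.5000, -1.6000, -6.0000
Σ(x_t−x̄)(x_{t+1}−x̄) = (-3.2300) + (-15.7700) + (-4.1500) + (0.8000) + (9.6000) = -12.7500
Denominator Σ(x_t−x̄)² = 114.2000
r_1 = -12.7500 / 114.2000 = -0.112

-0.112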